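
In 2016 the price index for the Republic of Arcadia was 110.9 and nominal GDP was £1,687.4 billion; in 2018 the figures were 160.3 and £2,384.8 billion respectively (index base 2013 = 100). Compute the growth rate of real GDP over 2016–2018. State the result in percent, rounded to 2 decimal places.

Real GDP 2016 = 1687.4 / 1.109 = 1521.55.
Real GDP 2018 = 2384.8 / 1.603 = 1487.71.
Real growth = 1487.71 / 1521.55 − 1 = -0.0222.

-2.22%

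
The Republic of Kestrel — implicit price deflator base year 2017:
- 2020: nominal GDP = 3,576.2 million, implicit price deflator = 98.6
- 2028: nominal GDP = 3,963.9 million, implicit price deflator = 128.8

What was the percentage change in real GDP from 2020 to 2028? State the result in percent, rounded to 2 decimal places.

-15.15%

Deflate each year: 2020 → 3576.2/0.986 = 3626.98; 2028 → 3963.9/1.288 = 3077.56.
So real GDP changed by 3077.56/3626.98 − 1 = -0.1515, i.e. -15.15%.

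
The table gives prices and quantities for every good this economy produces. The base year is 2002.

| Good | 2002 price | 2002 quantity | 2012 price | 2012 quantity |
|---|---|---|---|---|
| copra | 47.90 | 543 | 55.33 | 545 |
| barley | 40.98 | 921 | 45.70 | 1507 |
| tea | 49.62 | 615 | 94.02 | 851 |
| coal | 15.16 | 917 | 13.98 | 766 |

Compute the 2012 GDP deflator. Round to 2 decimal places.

133.90

Nominal GDP 2012 = 55.33·545 + 45.70·1507 + 94.02·851 + 13.98·766 = 189744.45.
Real GDP 2012 (at 2002 prices) = 47.90·545 + 40.98·1507 + 49.62·851 + 15.16·766 = 141701.54.
Deflator = Nominal/Real × 100 = 189744.45/141701.54 × 100 = 133.904.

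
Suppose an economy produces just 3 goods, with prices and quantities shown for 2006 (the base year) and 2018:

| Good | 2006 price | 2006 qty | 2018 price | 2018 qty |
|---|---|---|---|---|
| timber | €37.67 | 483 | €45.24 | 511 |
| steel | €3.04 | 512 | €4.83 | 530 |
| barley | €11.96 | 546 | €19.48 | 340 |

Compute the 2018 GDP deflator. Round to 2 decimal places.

129.58

Nominal GDP 2018 = 45.24·511 + 4.83·530 + 19.48·340 = 32300.74.
Real GDP 2018 (at 2006 prices) = 37.67·511 + 3.04·530 + 11.96·340 = 24926.97.
Deflator = Nominal/Real × 100 = 32300.74/24926.97 × 100 = 129.581.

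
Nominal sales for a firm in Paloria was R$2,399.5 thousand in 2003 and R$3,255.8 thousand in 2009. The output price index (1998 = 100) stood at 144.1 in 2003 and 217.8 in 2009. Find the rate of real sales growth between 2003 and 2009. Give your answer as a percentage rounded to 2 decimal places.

-10.23%

Real sales 2003 = 2399.5 / 1.441 = 1665.16.
Real sales 2009 = 3255.8 / 2.178 = 1494.86.
Real growth = 1494.86 / 1665.16 − 1 = -0.1023.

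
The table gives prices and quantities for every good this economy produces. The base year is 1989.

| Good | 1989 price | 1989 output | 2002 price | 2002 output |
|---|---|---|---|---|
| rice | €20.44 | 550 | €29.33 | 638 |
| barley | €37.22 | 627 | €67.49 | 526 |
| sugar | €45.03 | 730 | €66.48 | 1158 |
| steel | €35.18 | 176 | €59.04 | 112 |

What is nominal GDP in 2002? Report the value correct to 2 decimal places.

€137808.60

Nominal GDP 2002 = Σ (p_2002 × q_2002) = 29.33·638 + 67.49·526 + 66.48·1158 + 59.04·112 = 137808.60.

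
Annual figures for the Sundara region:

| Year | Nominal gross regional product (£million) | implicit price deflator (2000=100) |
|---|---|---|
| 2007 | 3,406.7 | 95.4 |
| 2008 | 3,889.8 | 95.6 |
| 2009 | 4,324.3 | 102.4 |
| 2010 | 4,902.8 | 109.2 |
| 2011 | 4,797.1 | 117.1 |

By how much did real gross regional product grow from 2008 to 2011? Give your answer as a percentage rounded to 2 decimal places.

0.68%

Real gross regional product 2008 = 3889.8/0.956 = 4068.83.
Real gross regional product 2011 = 4797.1/1.171 = 4096.58.
Change = 4096.58/4068.83 − 1 = 0.0068.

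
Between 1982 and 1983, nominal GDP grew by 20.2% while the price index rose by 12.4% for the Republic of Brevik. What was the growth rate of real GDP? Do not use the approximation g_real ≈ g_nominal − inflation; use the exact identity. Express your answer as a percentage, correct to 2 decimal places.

(1 + g_nom) = (1 + g_real)(1 + π), so g_real = 1.2020 / 1.1240 − 1 = 0.06940.

6.94%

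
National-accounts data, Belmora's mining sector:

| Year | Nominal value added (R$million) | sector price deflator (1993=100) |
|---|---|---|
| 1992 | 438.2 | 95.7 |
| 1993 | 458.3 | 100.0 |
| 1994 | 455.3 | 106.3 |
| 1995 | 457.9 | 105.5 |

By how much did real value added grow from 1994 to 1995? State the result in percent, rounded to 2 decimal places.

Real value added 1994 = 455.3/1.063 = 428.32.
Real value added 1995 = 457.9/1.055 = 434.03.
Change = 434.03/428.32 − 1 = 0.0133.

1.33%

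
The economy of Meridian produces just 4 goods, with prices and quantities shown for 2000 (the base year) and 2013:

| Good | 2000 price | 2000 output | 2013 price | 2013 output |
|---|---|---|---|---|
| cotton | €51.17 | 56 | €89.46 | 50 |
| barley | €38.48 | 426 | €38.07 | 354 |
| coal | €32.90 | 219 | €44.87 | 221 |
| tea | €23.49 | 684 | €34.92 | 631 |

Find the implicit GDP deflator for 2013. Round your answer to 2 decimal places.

Nominal GDP 2013 = 89.46·50 + 38.07·354 + 44.87·221 + 34.92·631 = 49900.57.
Real GDP 2013 (at 2000 prices) = 51.17·50 + 38.48·354 + 32.90·221 + 23.49·631 = 38273.51.
Deflator = Nominal/Real × 100 = 49900.57/38273.51 × 100 = 130.379.

130.38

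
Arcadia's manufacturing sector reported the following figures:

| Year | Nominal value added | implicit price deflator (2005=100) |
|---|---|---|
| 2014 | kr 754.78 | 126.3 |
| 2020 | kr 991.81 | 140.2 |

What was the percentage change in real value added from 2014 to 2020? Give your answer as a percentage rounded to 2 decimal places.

Deflate each year: 2014 → 754.78/1.263 = 597.61; 2020 → 991.81/1.402 = 707.43.
So real value added changed by 707.43/597.61 − 1 = 0.1838, i.e. 18.38%.

18.38%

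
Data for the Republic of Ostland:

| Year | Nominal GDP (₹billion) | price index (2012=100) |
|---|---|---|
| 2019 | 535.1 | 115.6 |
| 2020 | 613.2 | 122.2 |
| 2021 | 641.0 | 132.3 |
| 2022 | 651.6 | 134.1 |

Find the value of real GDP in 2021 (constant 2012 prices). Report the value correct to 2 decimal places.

₹484.50 billion

Real GDP 2021 = 641.0 / 1.323 = 484.50.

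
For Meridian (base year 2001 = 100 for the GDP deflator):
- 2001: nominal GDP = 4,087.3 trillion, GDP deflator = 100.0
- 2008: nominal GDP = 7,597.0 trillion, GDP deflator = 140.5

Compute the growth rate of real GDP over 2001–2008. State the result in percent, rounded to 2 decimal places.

Deflate each year: 2001 → 4087.3/1.000 = 4087.30; 2008 → 7597.0/1.405 = 5407.12.
So real GDP changed by 5407.12/4087.30 − 1 = 0.3229, i.e. 32.29%.

32.29%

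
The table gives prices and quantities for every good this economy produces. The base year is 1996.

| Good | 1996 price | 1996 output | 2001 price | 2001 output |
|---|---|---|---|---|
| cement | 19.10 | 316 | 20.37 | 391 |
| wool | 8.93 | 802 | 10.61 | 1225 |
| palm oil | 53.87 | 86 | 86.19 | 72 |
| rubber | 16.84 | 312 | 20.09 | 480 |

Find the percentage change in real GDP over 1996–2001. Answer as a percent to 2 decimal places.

Real GDP 1996 = Nominal GDP 1996 = 19.10·316 + 8.93·802 + 53.87·86 + 16.84·312 = 23084.36.
Real GDP 2001 (at 1996 prices) = 19.10·391 + 8.93·1225 + 53.87·72 + 16.84·480 = 30369.19.
Real growth = 30369.19/23084.36 − 1 = 0.3156.

31.56%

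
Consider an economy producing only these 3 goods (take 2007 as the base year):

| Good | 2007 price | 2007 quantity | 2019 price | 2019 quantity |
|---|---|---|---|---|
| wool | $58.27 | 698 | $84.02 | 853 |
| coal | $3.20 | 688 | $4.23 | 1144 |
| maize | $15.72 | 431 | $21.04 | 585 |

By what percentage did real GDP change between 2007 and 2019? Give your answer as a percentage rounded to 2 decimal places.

Real GDP 2007 = Nominal GDP 2007 = 58.27·698 + 3.20·688 + 15.72·431 = 49649.38.
Real GDP 2019 (at 2007 prices) = 58.27·853 + 3.20·1144 + 15.72·585 = 62561.31.
Real growth = 62561.31/49649.38 − 1 = 0.2601.

26.01%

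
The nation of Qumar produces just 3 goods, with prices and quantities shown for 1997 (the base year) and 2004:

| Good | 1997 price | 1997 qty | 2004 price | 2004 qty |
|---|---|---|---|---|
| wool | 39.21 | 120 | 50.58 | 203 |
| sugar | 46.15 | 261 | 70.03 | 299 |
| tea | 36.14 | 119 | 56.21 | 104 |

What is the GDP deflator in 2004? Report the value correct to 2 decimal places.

Nominal GDP 2004 = 50.58·203 + 70.03·299 + 56.21·104 = 37052.55.
Real GDP 2004 (at 1997 prices) = 39.21·203 + 46.15·299 + 36.14·104 = 25517.04.
Deflator = Nominal/Real × 100 = 37052.55/25517.04 × 100 = 145.207.

145.21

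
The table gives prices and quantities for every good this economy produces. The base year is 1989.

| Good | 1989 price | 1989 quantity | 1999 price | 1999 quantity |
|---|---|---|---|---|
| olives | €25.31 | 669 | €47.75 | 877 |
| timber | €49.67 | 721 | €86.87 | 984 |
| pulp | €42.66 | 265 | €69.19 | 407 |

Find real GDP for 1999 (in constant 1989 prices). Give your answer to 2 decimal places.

Real GDP 1999 = Σ (p_1989 × q_1999) = 25.31·877 + 49.67·984 + 42.66·407 = 88434.77.

€88434.77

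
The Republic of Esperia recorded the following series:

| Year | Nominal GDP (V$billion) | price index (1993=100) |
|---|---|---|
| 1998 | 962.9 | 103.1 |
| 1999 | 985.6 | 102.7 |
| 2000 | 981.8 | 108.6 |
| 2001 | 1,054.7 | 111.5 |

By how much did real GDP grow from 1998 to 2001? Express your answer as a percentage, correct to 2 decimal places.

Real GDP 1998 = 962.9/1.031 = 933.95.
Real GDP 2001 = 1054.7/1.115 = 945.92.
Change = 945.92/933.95 − 1 = 0.0128.

1.28%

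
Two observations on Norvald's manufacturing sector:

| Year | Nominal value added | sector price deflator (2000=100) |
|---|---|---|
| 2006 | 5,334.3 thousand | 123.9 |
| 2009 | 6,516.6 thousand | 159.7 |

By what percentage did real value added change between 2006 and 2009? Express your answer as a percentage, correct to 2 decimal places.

-5.22%

Deflate each year: 2006 → 5334.3/1.239 = 4305.33; 2009 → 6516.6/1.597 = 4080.53.
So real value added changed by 4080.53/4305.33 − 1 = -0.0522, i.e. -5.22%.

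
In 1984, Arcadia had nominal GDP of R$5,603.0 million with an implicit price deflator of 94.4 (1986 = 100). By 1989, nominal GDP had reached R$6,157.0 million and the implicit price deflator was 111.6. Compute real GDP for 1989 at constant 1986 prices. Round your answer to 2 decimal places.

R$5,517.03 million

Real GDP = Nominal / (implicit price deflator/100) = 6157.0 / 1.116 = 5517.03.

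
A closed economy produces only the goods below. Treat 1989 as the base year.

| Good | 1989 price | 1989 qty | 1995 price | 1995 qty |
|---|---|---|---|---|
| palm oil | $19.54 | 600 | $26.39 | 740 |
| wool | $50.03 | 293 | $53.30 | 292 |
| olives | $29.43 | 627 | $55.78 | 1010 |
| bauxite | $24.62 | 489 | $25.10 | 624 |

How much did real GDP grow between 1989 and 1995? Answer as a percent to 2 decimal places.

Real GDP 1989 = Nominal GDP 1989 = 19.54·600 + 50.03·293 + 29.43·627 + 24.62·489 = 56874.58.
Real GDP 1995 (at 1989 prices) = 19.54·740 + 50.03·292 + 29.43·1010 + 24.62·624 = 74155.54.
Real growth = 74155.54/56874.58 − 1 = 0.3038.

30.38%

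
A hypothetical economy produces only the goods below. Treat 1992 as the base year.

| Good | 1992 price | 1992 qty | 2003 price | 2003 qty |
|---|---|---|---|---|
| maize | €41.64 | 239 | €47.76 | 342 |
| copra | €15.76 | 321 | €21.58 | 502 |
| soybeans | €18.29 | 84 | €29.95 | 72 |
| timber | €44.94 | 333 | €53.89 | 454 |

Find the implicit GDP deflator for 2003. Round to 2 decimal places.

Nominal GDP 2003 = 47.76·342 + 21.58·502 + 29.95·72 + 53.89·454 = 53789.54.
Real GDP 2003 (at 1992 prices) = 41.64·342 + 15.76·502 + 18.29·72 + 44.94·454 = 43872.04.
Deflator = Nominal/Real × 100 = 53789.54/43872.04 × 100 = 122.606.

122.61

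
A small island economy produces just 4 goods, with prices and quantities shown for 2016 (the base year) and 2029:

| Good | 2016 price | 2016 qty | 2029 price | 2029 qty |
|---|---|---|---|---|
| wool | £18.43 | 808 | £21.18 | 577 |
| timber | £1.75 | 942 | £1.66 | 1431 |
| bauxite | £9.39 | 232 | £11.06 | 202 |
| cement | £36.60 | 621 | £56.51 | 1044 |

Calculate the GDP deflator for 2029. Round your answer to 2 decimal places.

Nominal GDP 2029 = 21.18·577 + 1.66·1431 + 11.06·202 + 56.51·1044 = 75826.88.
Real GDP 2029 (at 2016 prices) = 18.43·577 + 1.75·1431 + 9.39·202 + 36.60·1044 = 53245.54.
Deflator = Nominal/Real × 100 = 75826.88/53245.54 × 100 = 142.410.

142.41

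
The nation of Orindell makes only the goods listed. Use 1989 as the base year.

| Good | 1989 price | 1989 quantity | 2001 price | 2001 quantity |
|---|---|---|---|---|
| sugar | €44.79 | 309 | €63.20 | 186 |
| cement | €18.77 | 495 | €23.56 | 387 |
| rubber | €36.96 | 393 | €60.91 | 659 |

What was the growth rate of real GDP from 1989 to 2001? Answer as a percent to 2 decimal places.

6.09%

Real GDP 1989 = Nominal GDP 1989 = 44.79·309 + 18.77·495 + 36.96·393 = 37656.54.
Real GDP 2001 (at 1989 prices) = 44.79·186 + 18.77·387 + 36.96·659 = 39951.57.
Real growth = 39951.57/37656.54 − 1 = 0.0609.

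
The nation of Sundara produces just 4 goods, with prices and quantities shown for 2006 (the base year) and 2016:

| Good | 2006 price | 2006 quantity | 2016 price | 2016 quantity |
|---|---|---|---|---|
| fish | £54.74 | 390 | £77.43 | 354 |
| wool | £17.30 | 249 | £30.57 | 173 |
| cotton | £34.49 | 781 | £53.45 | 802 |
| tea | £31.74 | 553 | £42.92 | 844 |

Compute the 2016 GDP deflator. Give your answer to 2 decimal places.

145.52

Nominal GDP 2016 = 77.43·354 + 30.57·173 + 53.45·802 + 42.92·844 = 111790.21.
Real GDP 2016 (at 2006 prices) = 54.74·354 + 17.30·173 + 34.49·802 + 31.74·844 = 76820.40.
Deflator = Nominal/Real × 100 = 111790.21/76820.40 × 100 = 145.522.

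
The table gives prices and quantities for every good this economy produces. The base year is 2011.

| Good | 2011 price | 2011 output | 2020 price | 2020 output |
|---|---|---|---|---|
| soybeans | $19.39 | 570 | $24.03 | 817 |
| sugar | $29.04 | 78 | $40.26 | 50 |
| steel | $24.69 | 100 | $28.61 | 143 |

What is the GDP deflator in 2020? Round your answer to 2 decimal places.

Nominal GDP 2020 = 24.03·817 + 40.26·50 + 28.61·143 = 25736.74.
Real GDP 2020 (at 2011 prices) = 19.39·817 + 29.04·50 + 24.69·143 = 20824.30.
Deflator = Nominal/Real × 100 = 25736.74/20824.30 × 100 = 123.590.

123.59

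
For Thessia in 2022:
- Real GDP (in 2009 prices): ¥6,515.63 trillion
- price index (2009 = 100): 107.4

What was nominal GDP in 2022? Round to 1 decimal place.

Nominal GDP = Real × (price index/100) = 6515.63 × 1.074 = 6997.79.

¥6,997.8 trillion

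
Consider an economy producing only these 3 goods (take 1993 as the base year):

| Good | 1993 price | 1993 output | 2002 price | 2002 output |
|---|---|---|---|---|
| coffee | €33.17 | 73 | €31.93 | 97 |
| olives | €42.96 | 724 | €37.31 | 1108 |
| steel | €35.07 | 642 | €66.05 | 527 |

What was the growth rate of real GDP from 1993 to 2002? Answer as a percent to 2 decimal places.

23.66%

Real GDP 1993 = Nominal GDP 1993 = 33.17·73 + 42.96·724 + 35.07·642 = 56039.39.
Real GDP 2002 (at 1993 prices) = 33.17·97 + 42.96·1108 + 35.07·527 = 69299.06.
Real growth = 69299.06/56039.39 − 1 = 0.2366.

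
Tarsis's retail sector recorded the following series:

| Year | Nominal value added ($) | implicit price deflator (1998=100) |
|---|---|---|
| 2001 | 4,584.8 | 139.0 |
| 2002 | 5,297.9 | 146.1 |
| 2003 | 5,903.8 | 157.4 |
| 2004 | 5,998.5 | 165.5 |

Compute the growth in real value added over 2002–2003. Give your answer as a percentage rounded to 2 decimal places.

Real value added 2002 = 5297.9/1.461 = 3626.21.
Real value added 2003 = 5903.8/1.574 = 3750.83.
Change = 3750.83/3626.21 − 1 = 0.0344.

3.44%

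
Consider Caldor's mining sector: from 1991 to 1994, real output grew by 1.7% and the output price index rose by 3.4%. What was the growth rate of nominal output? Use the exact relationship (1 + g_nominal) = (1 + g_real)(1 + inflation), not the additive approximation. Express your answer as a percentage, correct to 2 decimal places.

5.16%

(1 + g_nom) = (1 + g_real)(1 + π) = 1.0170 × 1.0340 = 1.05158.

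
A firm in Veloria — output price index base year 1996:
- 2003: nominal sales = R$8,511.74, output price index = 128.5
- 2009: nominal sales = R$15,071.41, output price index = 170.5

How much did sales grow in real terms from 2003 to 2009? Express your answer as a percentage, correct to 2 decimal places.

Deflate each year: 2003 → 8511.74/1.285 = 6623.92; 2009 → 15071.41/1.705 = 8839.54.
So real sales changed by 8839.54/6623.92 − 1 = 0.3345, i.e. 33.45%.

33.45%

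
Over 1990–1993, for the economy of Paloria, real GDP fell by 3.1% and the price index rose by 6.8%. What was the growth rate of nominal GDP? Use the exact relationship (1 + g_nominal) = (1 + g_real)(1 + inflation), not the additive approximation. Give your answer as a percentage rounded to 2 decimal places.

(1 + g_nom) = (1 + g_real)(1 + π) = 0.9690 × 1.0680 = 1.03489.

3.49%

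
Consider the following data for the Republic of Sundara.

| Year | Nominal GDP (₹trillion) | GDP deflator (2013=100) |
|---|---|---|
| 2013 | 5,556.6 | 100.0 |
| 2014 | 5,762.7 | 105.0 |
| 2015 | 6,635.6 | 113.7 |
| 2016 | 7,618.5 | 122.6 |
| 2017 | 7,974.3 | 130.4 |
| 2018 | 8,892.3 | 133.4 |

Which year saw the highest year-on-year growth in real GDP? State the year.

2014: real = 5762.7/1.050 = 5488.29; growth vs 2013 (5556.60) = -1.23%.
2015: real = 6635.6/1.137 = 5836.06; growth vs 2014 (5488.29) = 6.34%.
2016: real = 7618.5/1.226 = 6214.11; growth vs 2015 (5836.06) = 6.48%.
2017: real = 7974.3/1.304 = 6115.26; growth vs 2016 (6214.11) = -1.59%.
2018: real = 8892.3/1.334 = 6665.89; growth vs 2017 (6115.26) = 9.00%.

2018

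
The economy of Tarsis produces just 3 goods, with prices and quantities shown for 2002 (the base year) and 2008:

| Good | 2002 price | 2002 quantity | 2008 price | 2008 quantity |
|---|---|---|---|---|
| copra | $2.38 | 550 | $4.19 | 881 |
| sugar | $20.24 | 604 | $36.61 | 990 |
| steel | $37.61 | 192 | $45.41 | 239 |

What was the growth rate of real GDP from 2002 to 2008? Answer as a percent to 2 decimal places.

Real GDP 2002 = Nominal GDP 2002 = 2.38·550 + 20.24·604 + 37.61·192 = 20755.08.
Real GDP 2008 (at 2002 prices) = 2.38·881 + 20.24·990 + 37.61·239 = 31123.17.
Real growth = 31123.17/20755.08 − 1 = 0.4995.

49.95%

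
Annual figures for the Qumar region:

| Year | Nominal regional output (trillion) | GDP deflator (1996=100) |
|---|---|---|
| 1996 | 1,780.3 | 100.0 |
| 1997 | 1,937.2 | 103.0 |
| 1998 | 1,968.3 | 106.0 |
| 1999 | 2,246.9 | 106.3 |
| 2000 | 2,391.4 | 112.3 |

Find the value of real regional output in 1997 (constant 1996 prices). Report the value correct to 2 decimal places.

Real regional output 1997 = 1937.2 / 1.030 = 1880.78.

1,880.78 trillion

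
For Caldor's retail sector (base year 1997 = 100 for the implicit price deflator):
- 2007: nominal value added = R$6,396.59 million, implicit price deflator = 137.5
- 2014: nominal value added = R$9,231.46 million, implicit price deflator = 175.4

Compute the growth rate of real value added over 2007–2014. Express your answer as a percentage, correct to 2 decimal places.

Real value added 2007 = 6396.59 / 1.375 = 4652.07.
Real value added 2014 = 9231.46 / 1.754 = 5263.09.
Real growth = 5263.09 / 4652.07 − 1 = 0.1313.

13.13%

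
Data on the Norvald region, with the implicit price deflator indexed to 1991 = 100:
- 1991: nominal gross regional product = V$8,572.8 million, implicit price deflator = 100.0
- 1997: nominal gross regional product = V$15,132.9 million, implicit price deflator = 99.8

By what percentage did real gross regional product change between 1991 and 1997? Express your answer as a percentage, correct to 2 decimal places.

Real gross regional product 1991 = 8572.8 / 1.000 = 8572.80.
Real gross regional product 1997 = 15132.9 / 0.998 = 15163.23.
Real growth = 15163.23 / 8572.80 − 1 = 0.7688.

76.88%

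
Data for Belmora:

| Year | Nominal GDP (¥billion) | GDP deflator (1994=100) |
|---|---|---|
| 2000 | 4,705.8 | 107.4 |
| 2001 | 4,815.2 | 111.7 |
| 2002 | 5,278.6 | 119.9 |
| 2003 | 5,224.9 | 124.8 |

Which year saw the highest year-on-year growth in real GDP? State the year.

2001: real = 4815.2/1.117 = 4310.83; growth vs 2000 (4381.56) = -1.61%.
2002: real = 5278.6/1.199 = 4402.50; growth vs 2001 (4310.83) = 2.13%.
2003: real = 5224.9/1.248 = 4186.62; growth vs 2002 (4402.50) = -4.90%.

2002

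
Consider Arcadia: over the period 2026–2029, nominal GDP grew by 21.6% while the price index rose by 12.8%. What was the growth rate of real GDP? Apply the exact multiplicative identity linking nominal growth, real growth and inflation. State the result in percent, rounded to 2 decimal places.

(1 + g_nom) = (1 + g_real)(1 + π), so g_real = 1.2160 / 1.1280 − 1 = 0.07801.

7.80%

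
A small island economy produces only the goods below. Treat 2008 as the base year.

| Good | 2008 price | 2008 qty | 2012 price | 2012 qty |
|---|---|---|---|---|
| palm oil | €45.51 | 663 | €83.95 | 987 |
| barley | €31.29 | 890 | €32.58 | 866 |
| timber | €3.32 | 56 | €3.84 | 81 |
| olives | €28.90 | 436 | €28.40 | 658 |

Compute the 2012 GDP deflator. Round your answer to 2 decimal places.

142.46

Nominal GDP 2012 = 83.95·987 + 32.58·866 + 3.84·81 + 28.40·658 = 130071.17.
Real GDP 2012 (at 2008 prices) = 45.51·987 + 31.29·866 + 3.32·81 + 28.90·658 = 91300.63.
Deflator = Nominal/Real × 100 = 130071.17/91300.63 × 100 = 142.465.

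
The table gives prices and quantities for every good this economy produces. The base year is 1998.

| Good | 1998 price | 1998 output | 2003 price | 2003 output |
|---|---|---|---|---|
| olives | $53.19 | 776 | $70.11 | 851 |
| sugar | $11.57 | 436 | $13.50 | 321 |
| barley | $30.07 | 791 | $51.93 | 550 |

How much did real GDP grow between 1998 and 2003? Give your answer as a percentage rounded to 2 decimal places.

Real GDP 1998 = Nominal GDP 1998 = 53.19·776 + 11.57·436 + 30.07·791 = 70105.33.
Real GDP 2003 (at 1998 prices) = 53.19·851 + 11.57·321 + 30.07·550 = 65517.16.
Real growth = 65517.16/70105.33 − 1 = -0.0654.

-6.54%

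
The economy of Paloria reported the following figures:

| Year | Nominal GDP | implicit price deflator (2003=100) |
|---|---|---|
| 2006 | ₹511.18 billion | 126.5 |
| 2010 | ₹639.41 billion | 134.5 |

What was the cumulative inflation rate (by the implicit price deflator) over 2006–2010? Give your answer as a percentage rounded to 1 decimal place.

6.3%

Price-level change = 134.5 / 126.5 − 1 = 0.0632.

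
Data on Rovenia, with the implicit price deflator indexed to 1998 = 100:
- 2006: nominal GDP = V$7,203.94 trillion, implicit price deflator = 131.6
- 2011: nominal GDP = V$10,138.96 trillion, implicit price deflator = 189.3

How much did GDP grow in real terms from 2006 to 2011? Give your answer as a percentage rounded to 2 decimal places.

Real GDP 2006 = 7203.94 / 1.316 = 5474.12.
Real GDP 2011 = 10138.96 / 1.893 = 5356.03.
Real growth = 5356.03 / 5474.12 − 1 = -0.0216.

-2.16%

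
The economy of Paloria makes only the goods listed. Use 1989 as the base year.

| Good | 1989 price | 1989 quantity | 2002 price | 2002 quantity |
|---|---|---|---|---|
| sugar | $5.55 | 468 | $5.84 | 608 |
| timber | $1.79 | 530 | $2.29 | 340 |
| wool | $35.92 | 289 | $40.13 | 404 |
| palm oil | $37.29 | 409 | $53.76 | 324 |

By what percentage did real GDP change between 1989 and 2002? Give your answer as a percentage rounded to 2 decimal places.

Real GDP 1989 = Nominal GDP 1989 = 5.55·468 + 1.79·530 + 35.92·289 + 37.29·409 = 29178.59.
Real GDP 2002 (at 1989 prices) = 5.55·608 + 1.79·340 + 35.92·404 + 37.29·324 = 30576.64.
Real growth = 30576.64/29178.59 − 1 = 0.0479.

4.79%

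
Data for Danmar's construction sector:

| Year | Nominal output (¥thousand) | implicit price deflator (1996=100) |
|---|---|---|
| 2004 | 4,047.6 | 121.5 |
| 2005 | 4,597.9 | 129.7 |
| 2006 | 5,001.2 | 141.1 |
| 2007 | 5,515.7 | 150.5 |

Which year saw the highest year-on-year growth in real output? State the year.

2005

2005: real = 4597.9/1.297 = 3545.03; growth vs 2004 (3331.36) = 6.41%.
2006: real = 5001.2/1.411 = 3544.44; growth vs 2005 (3545.03) = -0.02%.
2007: real = 5515.7/1.505 = 3664.92; growth vs 2006 (3544.44) = 3.40%.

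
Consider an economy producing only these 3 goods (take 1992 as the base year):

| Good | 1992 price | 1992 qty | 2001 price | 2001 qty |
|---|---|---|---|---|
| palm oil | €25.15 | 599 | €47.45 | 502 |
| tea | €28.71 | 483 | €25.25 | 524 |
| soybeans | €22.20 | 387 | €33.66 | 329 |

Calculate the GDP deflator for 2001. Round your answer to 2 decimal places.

137.61

Nominal GDP 2001 = 47.45·502 + 25.25·524 + 33.66·329 = 48125.04.
Real GDP 2001 (at 1992 prices) = 25.15·502 + 28.71·524 + 22.20·329 = 34973.14.
Deflator = Nominal/Real × 100 = 48125.04/34973.14 × 100 = 137.606.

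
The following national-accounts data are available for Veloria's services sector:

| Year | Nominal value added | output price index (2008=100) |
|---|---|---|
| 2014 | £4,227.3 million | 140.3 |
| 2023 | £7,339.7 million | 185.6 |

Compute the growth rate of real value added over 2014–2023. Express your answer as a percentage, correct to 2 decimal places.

31.25%

Real value added 2014 = 4227.3 / 1.403 = 3013.04.
Real value added 2023 = 7339.7 / 1.856 = 3954.58.
Real growth = 3954.58 / 3013.04 − 1 = 0.3125.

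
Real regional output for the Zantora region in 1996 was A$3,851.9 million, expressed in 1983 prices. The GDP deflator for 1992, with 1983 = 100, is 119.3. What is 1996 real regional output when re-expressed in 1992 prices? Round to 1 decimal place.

A$4,595.3 million

Real regional output in 1992 prices = Real regional output in 1983 prices × (P_1992/P_1983) = 3851.9 × 1.193 = 4595.32.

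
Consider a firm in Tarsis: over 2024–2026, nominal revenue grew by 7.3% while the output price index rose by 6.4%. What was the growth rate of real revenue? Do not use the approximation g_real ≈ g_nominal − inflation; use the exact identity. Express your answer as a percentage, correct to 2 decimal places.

(1 + g_nom) = (1 + g_real)(1 + π), so g_real = 1.0730 / 1.0640 − 1 = 0.00846.

0.85%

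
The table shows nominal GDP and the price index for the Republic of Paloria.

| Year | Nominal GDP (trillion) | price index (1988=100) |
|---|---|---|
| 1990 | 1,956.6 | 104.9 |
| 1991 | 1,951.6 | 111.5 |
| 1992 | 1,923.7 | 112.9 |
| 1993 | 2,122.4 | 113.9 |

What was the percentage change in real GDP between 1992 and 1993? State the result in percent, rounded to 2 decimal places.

9.36%

Real GDP 1992 = 1923.7/1.129 = 1703.90.
Real GDP 1993 = 2122.4/1.139 = 1863.39.
Change = 1863.39/1703.90 − 1 = 0.0936.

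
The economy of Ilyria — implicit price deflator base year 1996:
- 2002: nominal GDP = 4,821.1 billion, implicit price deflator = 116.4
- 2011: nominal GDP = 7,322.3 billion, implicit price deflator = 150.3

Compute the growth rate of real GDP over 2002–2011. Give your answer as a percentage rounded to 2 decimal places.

Deflate each year: 2002 → 4821.1/1.164 = 4141.84; 2011 → 7322.3/1.503 = 4871.79.
So real GDP changed by 4871.79/4141.84 − 1 = 0.1762, i.e. 17.62%.

17.62%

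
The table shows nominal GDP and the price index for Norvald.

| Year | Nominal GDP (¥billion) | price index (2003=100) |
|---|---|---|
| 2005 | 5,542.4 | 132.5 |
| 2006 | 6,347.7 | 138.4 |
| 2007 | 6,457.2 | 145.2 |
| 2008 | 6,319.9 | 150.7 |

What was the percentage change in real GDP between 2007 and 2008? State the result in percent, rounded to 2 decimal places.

Real GDP 2007 = 6457.2/1.452 = 4447.11.
Real GDP 2008 = 6319.9/1.507 = 4193.70.
Change = 4193.70/4447.11 − 1 = -0.0570.

-5.70%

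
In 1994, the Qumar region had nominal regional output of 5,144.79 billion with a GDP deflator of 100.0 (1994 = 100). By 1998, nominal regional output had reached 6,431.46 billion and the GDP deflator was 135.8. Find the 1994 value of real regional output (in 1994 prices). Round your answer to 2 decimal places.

Real regional output = Nominal / (GDP deflator/100) = 5144.79 / 1.000 = 5144.79.

5,144.79 billion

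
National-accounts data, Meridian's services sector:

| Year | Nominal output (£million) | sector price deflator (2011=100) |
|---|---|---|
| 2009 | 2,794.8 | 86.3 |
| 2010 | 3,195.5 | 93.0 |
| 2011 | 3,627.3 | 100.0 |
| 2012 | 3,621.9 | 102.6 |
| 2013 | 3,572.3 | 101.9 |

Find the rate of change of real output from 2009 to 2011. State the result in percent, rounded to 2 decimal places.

Real output 2009 = 2794.8/0.863 = 3238.47.
Real output 2011 = 3627.3/1.000 = 3627.30.
Change = 3627.30/3238.47 − 1 = 0.1201.

12.01%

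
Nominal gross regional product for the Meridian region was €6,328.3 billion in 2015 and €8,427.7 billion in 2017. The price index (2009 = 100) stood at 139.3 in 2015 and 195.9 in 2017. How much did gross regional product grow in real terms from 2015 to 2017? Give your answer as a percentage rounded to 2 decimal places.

Real gross regional product 2015 = 6328.3 / 1.393 = 4542.93.
Real gross regional product 2017 = 8427.7 / 1.959 = 4302.04.
Real growth = 4302.04 / 4542.93 − 1 = -0.0530.

-5.30%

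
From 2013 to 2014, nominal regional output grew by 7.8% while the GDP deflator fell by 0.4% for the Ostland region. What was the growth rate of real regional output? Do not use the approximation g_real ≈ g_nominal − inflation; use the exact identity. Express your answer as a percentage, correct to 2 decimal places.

(1 + g_nom) = (1 + g_real)(1 + π), so g_real = 1.0780 / 0.9960 − 1 = 0.08233.

8.23%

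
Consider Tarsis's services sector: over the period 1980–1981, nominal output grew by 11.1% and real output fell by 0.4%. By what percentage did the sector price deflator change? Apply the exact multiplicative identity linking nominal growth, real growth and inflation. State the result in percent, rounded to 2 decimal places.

(1 + g_nom) = (1 + g_real)(1 + π), so π = 1.1110 / 0.9960 − 1 = 0.11546.

11.55%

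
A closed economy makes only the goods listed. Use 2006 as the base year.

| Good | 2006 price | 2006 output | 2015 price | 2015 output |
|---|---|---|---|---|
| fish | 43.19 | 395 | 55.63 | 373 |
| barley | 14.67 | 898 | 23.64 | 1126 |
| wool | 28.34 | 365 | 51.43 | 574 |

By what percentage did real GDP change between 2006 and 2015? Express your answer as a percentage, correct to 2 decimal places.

Real GDP 2006 = Nominal GDP 2006 = 43.19·395 + 14.67·898 + 28.34·365 = 40577.81.
Real GDP 2015 (at 2006 prices) = 43.19·373 + 14.67·1126 + 28.34·574 = 48895.45.
Real growth = 48895.45/40577.81 − 1 = 0.2050.

20.50%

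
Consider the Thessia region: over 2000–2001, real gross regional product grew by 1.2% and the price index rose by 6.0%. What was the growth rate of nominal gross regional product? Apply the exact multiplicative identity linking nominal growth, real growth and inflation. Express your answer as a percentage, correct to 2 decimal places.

(1 + g_nom) = (1 + g_real)(1 + π) = 1.0120 × 1.0600 = 1.07272.

7.27%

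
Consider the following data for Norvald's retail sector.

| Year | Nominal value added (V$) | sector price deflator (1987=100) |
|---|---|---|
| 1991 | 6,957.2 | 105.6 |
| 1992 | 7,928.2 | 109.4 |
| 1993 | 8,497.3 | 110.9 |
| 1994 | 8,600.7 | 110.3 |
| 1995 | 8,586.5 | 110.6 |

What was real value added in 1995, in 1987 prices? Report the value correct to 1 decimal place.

Real value added 1995 = 8586.5 / 1.106 = 7763.56.

V$7,763.6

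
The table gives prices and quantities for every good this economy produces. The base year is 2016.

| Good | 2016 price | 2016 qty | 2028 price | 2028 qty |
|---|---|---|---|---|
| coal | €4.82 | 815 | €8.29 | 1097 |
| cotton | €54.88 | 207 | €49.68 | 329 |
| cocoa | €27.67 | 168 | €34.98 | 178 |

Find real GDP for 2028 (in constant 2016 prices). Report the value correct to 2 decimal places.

Real GDP 2028 = Σ (p_2016 × q_2028) = 4.82·1097 + 54.88·329 + 27.67·178 = 28268.32.

€28268.32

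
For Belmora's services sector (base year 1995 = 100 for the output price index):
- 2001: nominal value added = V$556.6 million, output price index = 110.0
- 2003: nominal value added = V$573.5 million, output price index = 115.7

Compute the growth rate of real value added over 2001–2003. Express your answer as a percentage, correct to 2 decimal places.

Deflate each year: 2001 → 556.6/1.100 = 506.00; 2003 → 573.5/1.157 = 495.68.
So real value added changed by 495.68/506.00 − 1 = -0.0204, i.e. -2.04%.

-2.04%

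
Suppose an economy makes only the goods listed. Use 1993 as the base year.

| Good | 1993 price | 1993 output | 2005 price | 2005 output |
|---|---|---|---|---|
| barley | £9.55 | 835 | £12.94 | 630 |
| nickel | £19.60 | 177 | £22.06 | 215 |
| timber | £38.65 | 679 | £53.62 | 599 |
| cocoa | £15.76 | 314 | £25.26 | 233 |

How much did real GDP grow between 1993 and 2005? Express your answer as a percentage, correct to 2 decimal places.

-13.09%

Real GDP 1993 = Nominal GDP 1993 = 9.55·835 + 19.60·177 + 38.65·679 + 15.76·314 = 42635.44.
Real GDP 2005 (at 1993 prices) = 9.55·630 + 19.60·215 + 38.65·599 + 15.76·233 = 37053.93.
Real growth = 37053.93/42635.44 − 1 = -0.1309.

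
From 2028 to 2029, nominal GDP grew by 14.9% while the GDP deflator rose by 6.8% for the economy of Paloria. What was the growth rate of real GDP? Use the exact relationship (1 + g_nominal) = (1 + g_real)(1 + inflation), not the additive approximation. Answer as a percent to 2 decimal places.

7.58%

(1 + g_nom) = (1 + g_real)(1 + π), so g_real = 1.1490 / 1.0680 − 1 = 0.07584.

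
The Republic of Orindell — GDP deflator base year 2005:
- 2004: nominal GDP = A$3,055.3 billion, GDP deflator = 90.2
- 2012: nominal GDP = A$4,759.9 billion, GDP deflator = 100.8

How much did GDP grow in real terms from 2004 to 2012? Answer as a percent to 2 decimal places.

39.41%

Real GDP 2004 = 3055.3 / 0.902 = 3387.25.
Real GDP 2012 = 4759.9 / 1.008 = 4722.12.
Real growth = 4722.12 / 3387.25 − 1 = 0.3941.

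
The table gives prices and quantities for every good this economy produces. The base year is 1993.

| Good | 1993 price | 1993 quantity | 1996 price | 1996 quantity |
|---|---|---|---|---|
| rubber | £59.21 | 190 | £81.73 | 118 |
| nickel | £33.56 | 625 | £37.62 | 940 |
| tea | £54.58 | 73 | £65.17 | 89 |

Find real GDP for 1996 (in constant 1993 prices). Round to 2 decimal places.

Real GDP 1996 = Σ (p_1993 × q_1996) = 59.21·118 + 33.56·940 + 54.58·89 = 43390.80.

£43390.80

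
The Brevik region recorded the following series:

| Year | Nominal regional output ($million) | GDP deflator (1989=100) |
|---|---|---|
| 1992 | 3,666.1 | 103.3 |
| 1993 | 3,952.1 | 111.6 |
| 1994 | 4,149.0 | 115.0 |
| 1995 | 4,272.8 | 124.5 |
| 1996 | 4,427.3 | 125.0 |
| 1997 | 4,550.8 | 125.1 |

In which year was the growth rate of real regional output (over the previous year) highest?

1996

1993: real = 3952.1/1.116 = 3541.31; growth vs 1992 (3548.98) = -0.22%.
1994: real = 4149.0/1.150 = 3607.83; growth vs 1993 (3541.31) = 1.88%.
1995: real = 4272.8/1.245 = 3431.97; growth vs 1994 (3607.83) = -4.87%.
1996: real = 4427.3/1.250 = 3541.84; growth vs 1995 (3431.97) = 3.20%.
1997: real = 4550.8/1.251 = 3637.73; growth vs 1996 (3541.84) = 2.71%.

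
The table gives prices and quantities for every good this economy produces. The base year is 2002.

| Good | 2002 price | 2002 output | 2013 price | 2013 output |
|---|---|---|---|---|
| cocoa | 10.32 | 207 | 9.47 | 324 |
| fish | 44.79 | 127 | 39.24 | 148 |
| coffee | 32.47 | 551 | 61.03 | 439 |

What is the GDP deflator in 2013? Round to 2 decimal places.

Nominal GDP 2013 = 9.47·324 + 39.24·148 + 61.03·439 = 35667.97.
Real GDP 2013 (at 2002 prices) = 10.32·324 + 44.79·148 + 32.47·439 = 24226.93.
Deflator = Nominal/Real × 100 = 35667.97/24226.93 × 100 = 147.224.

147.22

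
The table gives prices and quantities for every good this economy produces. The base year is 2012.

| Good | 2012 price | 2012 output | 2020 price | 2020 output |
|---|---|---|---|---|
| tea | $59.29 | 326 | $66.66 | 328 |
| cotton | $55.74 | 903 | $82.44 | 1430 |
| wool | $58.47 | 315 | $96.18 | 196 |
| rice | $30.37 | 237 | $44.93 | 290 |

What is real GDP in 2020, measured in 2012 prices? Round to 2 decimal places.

Real GDP 2020 = Σ (p_2012 × q_2020) = 59.29·328 + 55.74·1430 + 58.47·196 + 30.37·290 = 119422.74.

$119422.74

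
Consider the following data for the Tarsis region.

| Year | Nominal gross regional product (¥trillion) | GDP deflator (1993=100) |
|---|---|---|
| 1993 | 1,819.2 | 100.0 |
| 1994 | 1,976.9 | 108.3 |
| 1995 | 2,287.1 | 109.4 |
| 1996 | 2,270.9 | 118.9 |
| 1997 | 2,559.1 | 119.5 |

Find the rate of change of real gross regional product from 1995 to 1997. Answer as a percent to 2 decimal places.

2.44%

Real gross regional product 1995 = 2287.1/1.094 = 2090.59.
Real gross regional product 1997 = 2559.1/1.195 = 2141.51.
Change = 2141.51/2090.59 − 1 = 0.0244.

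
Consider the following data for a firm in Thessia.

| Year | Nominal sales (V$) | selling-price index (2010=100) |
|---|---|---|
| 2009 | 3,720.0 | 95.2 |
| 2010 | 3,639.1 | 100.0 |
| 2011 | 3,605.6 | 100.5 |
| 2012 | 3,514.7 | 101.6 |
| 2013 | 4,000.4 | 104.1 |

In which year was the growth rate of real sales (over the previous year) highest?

2013

2010: real = 3639.1/1.000 = 3639.10; growth vs 2009 (3907.56) = -6.87%.
2011: real = 3605.6/1.005 = 3587.66; growth vs 2010 (3639.10) = -1.41%.
2012: real = 3514.7/1.016 = 3459.35; growth vs 2011 (3587.66) = -3.58%.
2013: real = 4000.4/1.041 = 3842.84; growth vs 2012 (3459.35) = 11.09%.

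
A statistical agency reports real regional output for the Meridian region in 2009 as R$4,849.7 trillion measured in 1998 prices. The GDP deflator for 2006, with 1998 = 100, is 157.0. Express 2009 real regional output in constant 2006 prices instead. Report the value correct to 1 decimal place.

R$7,614.0 trillion

Real regional output in 2006 prices = Real regional output in 1998 prices × (P_2006/P_1998) = 4849.7 × 1.570 = 7614.03.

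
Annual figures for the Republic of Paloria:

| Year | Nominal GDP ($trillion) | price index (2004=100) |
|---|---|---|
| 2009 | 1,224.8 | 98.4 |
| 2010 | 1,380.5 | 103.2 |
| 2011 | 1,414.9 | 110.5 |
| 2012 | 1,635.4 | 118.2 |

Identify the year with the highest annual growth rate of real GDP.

2010: real = 1380.5/1.032 = 1337.69; growth vs 2009 (1244.72) = 7.47%.
2011: real = 1414.9/1.105 = 1280.45; growth vs 2010 (1337.69) = -4.28%.
2012: real = 1635.4/1.182 = 1383.59; growth vs 2011 (1280.45) = 8.05%.

2012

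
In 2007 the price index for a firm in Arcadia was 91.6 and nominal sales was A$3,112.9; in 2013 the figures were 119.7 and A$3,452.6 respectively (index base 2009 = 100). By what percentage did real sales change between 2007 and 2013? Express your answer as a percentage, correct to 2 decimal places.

Deflate each year: 2007 → 3112.9/0.916 = 3398.36; 2013 → 3452.6/1.197 = 2884.38.
So real sales changed by 2884.38/3398.36 − 1 = -0.1512, i.e. -15.12%.

-15.12%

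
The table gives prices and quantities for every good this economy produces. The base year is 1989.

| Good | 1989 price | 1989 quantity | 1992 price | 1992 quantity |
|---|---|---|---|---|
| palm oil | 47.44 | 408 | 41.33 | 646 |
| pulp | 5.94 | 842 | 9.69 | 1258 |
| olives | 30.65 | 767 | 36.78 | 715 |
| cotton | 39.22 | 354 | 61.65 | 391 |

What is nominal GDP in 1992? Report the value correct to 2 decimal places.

89292.05

Nominal GDP 1992 = Σ (p_1992 × q_1992) = 41.33·646 + 9.69·1258 + 36.78·715 + 61.65·391 = 89292.05.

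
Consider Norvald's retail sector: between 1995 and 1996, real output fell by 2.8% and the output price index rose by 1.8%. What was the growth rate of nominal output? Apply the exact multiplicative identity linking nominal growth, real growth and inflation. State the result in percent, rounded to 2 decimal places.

(1 + g_nom) = (1 + g_real)(1 + π) = 0.9720 × 1.0180 = 0.98950.

-1.05%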